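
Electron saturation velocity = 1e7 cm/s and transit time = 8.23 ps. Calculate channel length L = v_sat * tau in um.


Step 1: tau in seconds = 8.23 ps * 1e-12 = 8.2300e-12 s
Step 2: L = v_sat * tau = 1e7 * 8.2300e-12 = 8.2300e-05 cm
Step 3: L in um = 8.2300e-05 * 1e4 = 0.823 um

0.823


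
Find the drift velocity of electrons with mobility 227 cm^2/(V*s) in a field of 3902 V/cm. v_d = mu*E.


Step 1: v_d = mu * E
Step 2: v_d = 227 * 3902 = 885754
Step 3: v_d = 8.86e+05 cm/s

8.86e+05


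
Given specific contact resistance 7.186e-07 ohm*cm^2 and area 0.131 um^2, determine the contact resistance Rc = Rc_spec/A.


Step 1: Convert area to cm^2: 0.131 um^2 = 1.3100e-09 cm^2
Step 2: Rc = Rc_spec / A = 7.186e-07 / 1.3100e-09
Step 3: Rc = 5.49e+02 ohms

5.49e+02


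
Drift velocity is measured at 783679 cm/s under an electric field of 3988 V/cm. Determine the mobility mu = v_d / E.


Step 1: mu = v_d / E
Step 2: mu = 783679 / 3988
Step 3: mu = 196.51 cm^2/(V*s)

196.51


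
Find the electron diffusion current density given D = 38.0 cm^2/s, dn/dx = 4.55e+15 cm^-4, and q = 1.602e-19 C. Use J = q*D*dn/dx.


Step 1: J = q * D * (dn/dx)
Step 2: J = 1.602e-19 * 38.0 * 4.55e+15
Step 3: J = 2.77e-02 A/cm^2

2.77e-02


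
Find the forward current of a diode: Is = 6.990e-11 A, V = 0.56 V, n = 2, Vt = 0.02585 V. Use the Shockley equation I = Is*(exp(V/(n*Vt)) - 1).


Step 1: V/(n*Vt) = 0.56/(2*0.02585) = 10.8317
Step 2: exp(10.8317) = 5.0600e+04
Step 3: I = 6.990e-11 * (5.0600e+04 - 1) = 3.54e-06 A

3.54e-06


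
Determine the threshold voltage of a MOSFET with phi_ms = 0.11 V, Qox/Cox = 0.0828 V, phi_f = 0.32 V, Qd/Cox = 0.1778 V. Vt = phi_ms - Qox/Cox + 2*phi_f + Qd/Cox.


Step 1: Vt = phi_ms - Qox/Cox + 2*phi_f + Qd/Cox
Step 2: Vt = 0.11 - 0.0828 + 2*0.32 + 0.1778
Step 3: Vt = 0.11 - 0.0828 + 0.64 + 0.1778
Step 4: Vt = 0.845 V

0.845


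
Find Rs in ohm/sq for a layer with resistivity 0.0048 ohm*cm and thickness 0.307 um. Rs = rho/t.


Step 1: Convert thickness to cm: t = 0.307 um = 3.0700e-05 cm
Step 2: Rs = rho / t = 0.0048 / 3.0700e-05
Step 3: Rs = 156.4 ohm/sq

156.4


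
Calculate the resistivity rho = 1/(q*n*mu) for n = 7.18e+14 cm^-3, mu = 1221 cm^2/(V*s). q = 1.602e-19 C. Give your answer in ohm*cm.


Step 1: sigma = q * n * mu = 1.602e-19 * 7.18e+14 * 1221 = 1.40444e-01 S/cm
Step 2: rho = 1 / sigma = 1 / 1.40444e-01 = 7.12 ohm*cm

7.12


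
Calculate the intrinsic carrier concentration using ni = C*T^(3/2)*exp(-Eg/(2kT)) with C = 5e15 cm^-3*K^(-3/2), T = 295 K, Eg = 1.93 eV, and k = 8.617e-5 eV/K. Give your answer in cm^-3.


Step 1: Compute kT = 8.617e-5 * 295 = 0.02542015 eV
Step 2: Exponent = -Eg/(2kT) = -1.93/(2*0.02542015) = -37.96201
Step 3: T^(3/2) = 295^1.5 = 5066.79
Step 4: ni = 5e15 * 5066.79 * exp(-37.96201) = 8.26e+02 cm^-3

8.26e+02


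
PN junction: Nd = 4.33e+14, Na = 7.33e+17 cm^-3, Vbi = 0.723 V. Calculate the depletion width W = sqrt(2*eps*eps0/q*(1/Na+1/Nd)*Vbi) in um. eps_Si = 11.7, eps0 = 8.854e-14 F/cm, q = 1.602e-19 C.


Step 1: 1/Na + 1/Nd = 1/7.33e+17 + 1/4.33e+14 = 2.31083e-15
Step 2: 2*eps*eps0/q = 2*11.7*8.854e-14/1.602e-19 = 1.293281e+07
Step 3: W^2 = 1.293281e+07 * 2.31083e-15 * 0.723 = 2.16072e-08
Step 4: W = sqrt(2.16072e-08) = 1.470e-04 cm = 1.47 um

1.47


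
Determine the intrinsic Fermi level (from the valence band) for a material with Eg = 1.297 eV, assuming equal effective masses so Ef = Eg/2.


Step 1: For an intrinsic semiconductor, the Fermi level sits at midgap.
Step 2: Ef = Eg / 2 = 1.297 / 2 = 0.6485 eV

0.6485


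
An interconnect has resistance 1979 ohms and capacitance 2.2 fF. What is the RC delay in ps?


Step 1: tau = R * C
Step 2: tau = 1979 * 2.2 fF = 1979 * 2.2e-15 F
Step 3: tau = 4.3538e-12 s = 4.3538 ps

4.3538


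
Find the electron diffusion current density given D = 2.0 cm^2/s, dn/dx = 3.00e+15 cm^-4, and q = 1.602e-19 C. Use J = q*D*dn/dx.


Step 1: J = q * D * (dn/dx)
Step 2: J = 1.602e-19 * 2.0 * 3.00e+15
Step 3: J = 9.61e-04 A/cm^2

9.61e-04


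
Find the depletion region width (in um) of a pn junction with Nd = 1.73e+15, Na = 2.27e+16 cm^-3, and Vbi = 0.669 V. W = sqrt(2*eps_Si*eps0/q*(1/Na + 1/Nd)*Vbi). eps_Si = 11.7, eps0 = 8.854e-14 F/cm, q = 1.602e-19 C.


Step 1: 1/Na + 1/Nd = 1/2.27e+16 + 1/1.73e+15 = 6.22088e-16
Step 2: 2*eps*eps0/q = 2*11.7*8.854e-14/1.602e-19 = 1.293281e+07
Step 3: W^2 = 1.293281e+07 * 6.22088e-16 * 0.669 = 5.38234e-09
Step 4: W = sqrt(5.38234e-09) = 7.336e-05 cm = 0.7336 um

0.7336


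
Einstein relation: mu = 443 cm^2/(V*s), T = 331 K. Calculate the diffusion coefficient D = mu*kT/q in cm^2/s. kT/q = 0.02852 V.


Step 1: D = mu * (kT/q)
Step 2: D = 443 * 0.02852
Step 3: D = 12.63 cm^2/s

12.63


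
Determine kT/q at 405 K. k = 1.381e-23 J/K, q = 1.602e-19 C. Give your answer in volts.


Step 1: kT = 1.381e-23 * 405 = 5.59305e-21 J
Step 2: Vt = kT/q = 5.59305e-21 / 1.602e-19
Step 3: Vt = 0.03491 V

0.03491


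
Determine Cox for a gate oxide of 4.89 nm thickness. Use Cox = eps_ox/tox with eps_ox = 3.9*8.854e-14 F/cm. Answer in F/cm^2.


Step 1: eps_ox = 3.9 * 8.854e-14 = 3.45306e-13 F/cm
Step 2: tox in cm = 4.89 nm * 1e-7 = 4.8900e-07 cm
Step 3: Cox = 3.45306e-13 / 4.8900e-07 = 7.06e-07 F/cm^2

7.06e-07


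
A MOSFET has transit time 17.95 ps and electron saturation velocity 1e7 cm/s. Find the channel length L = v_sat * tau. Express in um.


Step 1: tau in seconds = 17.95 ps * 1e-12 = 1.7950e-11 s
Step 2: L = v_sat * tau = 1e7 * 1.7950e-11 = 1.7950e-04 cm
Step 3: L in um = 1.7950e-04 * 1e4 = 1.795 um

1.795


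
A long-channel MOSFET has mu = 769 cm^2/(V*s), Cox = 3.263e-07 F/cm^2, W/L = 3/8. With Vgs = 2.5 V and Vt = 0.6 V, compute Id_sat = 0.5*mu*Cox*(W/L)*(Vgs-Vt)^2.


Step 1: Overdrive voltage Vov = Vgs - Vt = 2.5 - 0.6 = 1.9 V
Step 2: W/L = 3/8 = 0.375
Step 3: Id = 0.5 * 769 * 3.263e-07 * 0.375 * 1.9^2
Step 4: Id = 1.70e-04 A

1.70e-04


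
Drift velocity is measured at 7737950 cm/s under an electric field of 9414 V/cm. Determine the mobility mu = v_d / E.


Step 1: mu = v_d / E
Step 2: mu = 7737950 / 9414
Step 3: mu = 821.96 cm^2/(V*s)

821.96


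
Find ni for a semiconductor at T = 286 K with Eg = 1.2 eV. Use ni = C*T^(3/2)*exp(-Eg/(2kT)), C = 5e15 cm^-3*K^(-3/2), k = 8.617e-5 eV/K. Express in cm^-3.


Step 1: Compute kT = 8.617e-5 * 286 = 0.02464462 eV
Step 2: Exponent = -Eg/(2kT) = -1.2/(2*0.02464462) = -24.34608
Step 3: T^(3/2) = 286^1.5 = 4836.70
Step 4: ni = 5e15 * 4836.70 * exp(-24.34608) = 6.46e+08 cm^-3

6.46e+08


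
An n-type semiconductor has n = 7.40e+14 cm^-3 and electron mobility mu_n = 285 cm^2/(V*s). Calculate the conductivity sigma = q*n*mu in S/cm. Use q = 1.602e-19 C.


Step 1: sigma = q * n * mu
Step 2: sigma = 1.602e-19 * 7.40e+14 * 285
Step 3: sigma = 3.379e-02 S/cm

3.379e-02


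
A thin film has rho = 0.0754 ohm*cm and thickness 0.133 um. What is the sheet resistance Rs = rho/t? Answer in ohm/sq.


Step 1: Convert thickness to cm: t = 0.133 um = 1.3300e-05 cm
Step 2: Rs = rho / t = 0.0754 / 1.3300e-05
Step 3: Rs = 5669.2 ohm/sq

5669.2


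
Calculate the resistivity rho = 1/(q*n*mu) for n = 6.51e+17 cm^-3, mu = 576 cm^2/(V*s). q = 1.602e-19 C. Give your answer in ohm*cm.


Step 1: sigma = q * n * mu = 1.602e-19 * 6.51e+17 * 576 = 6.00712e+01 S/cm
Step 2: rho = 1 / sigma = 1 / 6.00712e+01 = 0.01665 ohm*cm

0.01665


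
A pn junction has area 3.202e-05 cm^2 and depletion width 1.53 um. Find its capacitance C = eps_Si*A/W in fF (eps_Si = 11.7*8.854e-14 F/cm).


Step 1: eps_Si = 11.7 * 8.854e-14 = 1.035918e-12 F/cm
Step 2: W in cm = 1.53 * 1e-4 = 1.53e-04 cm
Step 3: C = 1.035918e-12 * 3.202e-05 / 1.53e-04 = 2.167980e-13 F
Step 4: C = 216.8 fF

216.8


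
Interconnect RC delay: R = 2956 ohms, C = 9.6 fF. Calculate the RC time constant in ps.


Step 1: tau = R * C
Step 2: tau = 2956 * 9.6 fF = 2956 * 9.6e-15 F
Step 3: tau = 2.83776e-11 s = 28.3776 ps

28.3776


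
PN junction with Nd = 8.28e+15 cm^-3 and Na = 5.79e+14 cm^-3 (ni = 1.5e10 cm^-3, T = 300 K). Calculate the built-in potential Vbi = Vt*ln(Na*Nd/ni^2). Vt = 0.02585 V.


Step 1: Compute Na*Nd/ni^2 = 5.79e+14 * 8.28e+15 / (1.5e10)^2 = 2.1307e+10
Step 2: ln(2.1307e+10) = 23.7823
Step 3: Vbi = 0.02585 * 23.7823 = 0.615 V

0.615


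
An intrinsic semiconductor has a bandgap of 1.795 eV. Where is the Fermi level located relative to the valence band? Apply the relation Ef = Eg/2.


Step 1: For an intrinsic semiconductor, the Fermi level sits at midgap.
Step 2: Ef = Eg / 2 = 1.795 / 2 = 0.8975 eV

0.8975


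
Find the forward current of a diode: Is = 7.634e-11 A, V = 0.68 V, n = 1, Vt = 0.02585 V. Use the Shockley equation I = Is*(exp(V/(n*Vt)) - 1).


Step 1: V/(n*Vt) = 0.68/(1*0.02585) = 26.3056
Step 2: exp(26.3056) = 2.6569e+11
Step 3: I = 7.634e-11 * (2.6569e+11 - 1) = 2.03e+01 A

2.03e+01


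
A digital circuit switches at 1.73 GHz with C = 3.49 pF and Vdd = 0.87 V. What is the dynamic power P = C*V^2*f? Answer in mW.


Step 1: V^2 = 0.87^2 = 0.7569 V^2
Step 2: P = C*V^2*f = 3.49e-12 F * 0.7569 * 1.73e9 Hz
Step 3: P = 4.56993513e-03 W
Step 4: P = 4.57 mW

4.57


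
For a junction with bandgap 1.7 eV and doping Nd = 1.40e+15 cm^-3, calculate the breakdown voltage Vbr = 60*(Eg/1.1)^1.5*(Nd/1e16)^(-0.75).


Step 1: Eg/1.1 = 1.7/1.1 = 1.545455
Step 2: (Eg/1.1)^1.5 = 1.545455^1.5 = 1.921253
Step 3: (Nd/1e16)^(-0.75) = (0.14)^(-0.75) = 4.369221
Step 4: Vbr = 60 * 1.921253 * 4.369221 = 503.7 V

503.7


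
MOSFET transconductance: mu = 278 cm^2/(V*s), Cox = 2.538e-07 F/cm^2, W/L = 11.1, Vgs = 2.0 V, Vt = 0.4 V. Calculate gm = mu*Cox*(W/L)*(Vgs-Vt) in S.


Step 1: Vov = Vgs - Vt = 2.0 - 0.4 = 1.6 V
Step 2: gm = mu * Cox * (W/L) * Vov
Step 3: gm = 278 * 2.538e-07 * 11.1 * 1.6 = 1.25e-03 S

1.25e-03


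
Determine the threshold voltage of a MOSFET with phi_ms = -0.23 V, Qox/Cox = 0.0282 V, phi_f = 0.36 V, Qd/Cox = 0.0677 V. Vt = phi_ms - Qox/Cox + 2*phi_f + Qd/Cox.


Step 1: Vt = phi_ms - Qox/Cox + 2*phi_f + Qd/Cox
Step 2: Vt = -0.23 - 0.0282 + 2*0.36 + 0.0677
Step 3: Vt = -0.23 - 0.0282 + 0.72 + 0.0677
Step 4: Vt = 0.5295 V

0.5295


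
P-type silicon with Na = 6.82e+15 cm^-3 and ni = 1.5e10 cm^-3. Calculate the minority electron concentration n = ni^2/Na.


Step 1: Majority hole concentration p ≈ Na = 6.82e+15 cm^-3
Step 2: n = ni^2 / Na = (1.5e10)^2 / 6.82e+15
Step 3: n = 3.30e+04 cm^-3

3.30e+04


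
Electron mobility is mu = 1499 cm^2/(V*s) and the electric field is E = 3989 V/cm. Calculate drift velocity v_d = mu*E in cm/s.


Step 1: v_d = mu * E
Step 2: v_d = 1499 * 3989 = 5979511
Step 3: v_d = 5.98e+06 cm/s

5.98e+06


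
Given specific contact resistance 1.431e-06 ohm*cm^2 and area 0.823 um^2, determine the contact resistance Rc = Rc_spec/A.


Step 1: Convert area to cm^2: 0.823 um^2 = 8.2300e-09 cm^2
Step 2: Rc = Rc_spec / A = 1.431e-06 / 8.2300e-09
Step 3: Rc = 1.74e+02 ohms

1.74e+02


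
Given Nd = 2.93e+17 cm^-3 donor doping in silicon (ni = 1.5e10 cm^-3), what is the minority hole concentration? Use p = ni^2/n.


Step 1: Since Nd >> ni, n ≈ Nd = 2.93e+17 cm^-3
Step 2: p = ni^2 / n = (1.5e10)^2 / 2.93e+17
Step 3: p = 2.25e20 / 2.93e+17 = 7.68e+02 cm^-3

7.68e+02


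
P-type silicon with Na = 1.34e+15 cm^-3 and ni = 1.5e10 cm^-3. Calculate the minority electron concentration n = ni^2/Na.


Step 1: Majority hole concentration p ≈ Na = 1.34e+15 cm^-3
Step 2: n = ni^2 / Na = (1.5e10)^2 / 1.34e+15
Step 3: n = 1.68e+05 cm^-3

1.68e+05


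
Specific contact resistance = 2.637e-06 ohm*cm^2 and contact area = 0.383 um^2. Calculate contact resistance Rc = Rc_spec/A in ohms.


Step 1: Convert area to cm^2: 0.383 um^2 = 3.8300e-09 cm^2
Step 2: Rc = Rc_spec / A = 2.637e-06 / 3.8300e-09
Step 3: Rc = 6.89e+02 ohms

6.89e+02


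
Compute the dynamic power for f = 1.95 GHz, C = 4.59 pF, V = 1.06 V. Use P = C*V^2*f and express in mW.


Step 1: V^2 = 1.06^2 = 1.1236 V^2
Step 2: P = C*V^2*f = 4.59e-12 F * 1.1236 * 1.95e9 Hz
Step 3: P = 1.00567818e-02 W
Step 4: P = 10.057 mW

10.057


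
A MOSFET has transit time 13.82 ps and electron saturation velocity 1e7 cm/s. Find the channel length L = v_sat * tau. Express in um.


Step 1: tau in seconds = 13.82 ps * 1e-12 = 1.3820e-11 s
Step 2: L = v_sat * tau = 1e7 * 1.3820e-11 = 1.3820e-04 cm
Step 3: L in um = 1.3820e-04 * 1e4 = 1.382 um

1.382


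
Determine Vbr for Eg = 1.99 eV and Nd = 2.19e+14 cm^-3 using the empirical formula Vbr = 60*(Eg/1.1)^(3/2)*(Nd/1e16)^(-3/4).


Step 1: Eg/1.1 = 1.99/1.1 = 1.809091
Step 2: (Eg/1.1)^1.5 = 1.809091^1.5 = 2.433272
Step 3: (Nd/1e16)^(-0.75) = (0.0219)^(-0.75) = 17.565759
Step 4: Vbr = 60 * 2.433272 * 17.565759 = 2564.5 V

2564.5


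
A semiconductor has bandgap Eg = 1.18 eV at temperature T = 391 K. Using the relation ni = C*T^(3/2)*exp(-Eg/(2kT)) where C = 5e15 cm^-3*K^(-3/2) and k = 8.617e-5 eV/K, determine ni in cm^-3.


Step 1: Compute kT = 8.617e-5 * 391 = 0.03369247 eV
Step 2: Exponent = -Eg/(2kT) = -1.18/(2*0.03369247) = -17.51133
Step 3: T^(3/2) = 391^1.5 = 7731.52
Step 4: ni = 5e15 * 7731.52 * exp(-17.51133) = 9.60e+11 cm^-3

9.60e+11


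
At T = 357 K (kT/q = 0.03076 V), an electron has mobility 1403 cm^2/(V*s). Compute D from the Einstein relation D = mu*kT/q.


Step 1: D = mu * (kT/q)
Step 2: D = 1403 * 0.03076
Step 3: D = 43.16 cm^2/s

43.16


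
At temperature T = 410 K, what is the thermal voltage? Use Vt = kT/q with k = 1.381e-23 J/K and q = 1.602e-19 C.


Step 1: kT = 1.381e-23 * 410 = 5.6621e-21 J
Step 2: Vt = kT/q = 5.6621e-21 / 1.602e-19
Step 3: Vt = 0.03534 V

0.03534


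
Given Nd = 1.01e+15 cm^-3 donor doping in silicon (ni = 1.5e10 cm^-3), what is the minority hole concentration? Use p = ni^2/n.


Step 1: Since Nd >> ni, n ≈ Nd = 1.01e+15 cm^-3
Step 2: p = ni^2 / n = (1.5e10)^2 / 1.01e+15
Step 3: p = 2.25e20 / 1.01e+15 = 2.23e+05 cm^-3

2.23e+05


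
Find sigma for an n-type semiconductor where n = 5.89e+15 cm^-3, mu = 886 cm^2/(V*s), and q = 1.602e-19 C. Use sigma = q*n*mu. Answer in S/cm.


Step 1: sigma = q * n * mu
Step 2: sigma = 1.602e-19 * 5.89e+15 * 886
Step 3: sigma = 8.360e-01 S/cm

8.360e-01


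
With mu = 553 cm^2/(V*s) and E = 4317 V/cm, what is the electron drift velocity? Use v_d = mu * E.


Step 1: v_d = mu * E
Step 2: v_d = 553 * 4317 = 2387301
Step 3: v_d = 2.39e+06 cm/s

2.39e+06


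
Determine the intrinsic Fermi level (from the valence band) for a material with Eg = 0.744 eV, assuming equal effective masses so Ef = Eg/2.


Step 1: For an intrinsic semiconductor, the Fermi level sits at midgap.
Step 2: Ef = Eg / 2 = 0.744 / 2 = 0.372 eV

0.372


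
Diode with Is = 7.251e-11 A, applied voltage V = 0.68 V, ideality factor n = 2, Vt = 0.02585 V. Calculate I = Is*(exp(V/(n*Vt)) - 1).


Step 1: V/(n*Vt) = 0.68/(2*0.02585) = 13.1528
Step 2: exp(13.1528) = 5.1545e+05
Step 3: I = 7.251e-11 * (5.1545e+05 - 1) = 3.74e-05 A

3.74e-05


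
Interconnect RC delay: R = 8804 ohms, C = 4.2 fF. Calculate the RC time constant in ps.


Step 1: tau = R * C
Step 2: tau = 8804 * 4.2 fF = 8804 * 4.2e-15 F
Step 3: tau = 3.69768e-11 s = 36.9768 ps

36.9768


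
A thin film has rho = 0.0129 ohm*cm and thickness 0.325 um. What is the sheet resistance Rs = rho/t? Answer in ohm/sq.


Step 1: Convert thickness to cm: t = 0.325 um = 3.2500e-05 cm
Step 2: Rs = rho / t = 0.0129 / 3.2500e-05
Step 3: Rs = 396.9 ohm/sq

396.9


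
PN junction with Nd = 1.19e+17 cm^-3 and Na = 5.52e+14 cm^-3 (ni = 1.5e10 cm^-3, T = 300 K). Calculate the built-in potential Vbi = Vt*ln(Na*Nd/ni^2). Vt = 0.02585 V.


Step 1: Compute Na*Nd/ni^2 = 5.52e+14 * 1.19e+17 / (1.5e10)^2 = 2.9195e+11
Step 2: ln(2.9195e+11) = 26.3998
Step 3: Vbi = 0.02585 * 26.3998 = 0.682 V

0.682


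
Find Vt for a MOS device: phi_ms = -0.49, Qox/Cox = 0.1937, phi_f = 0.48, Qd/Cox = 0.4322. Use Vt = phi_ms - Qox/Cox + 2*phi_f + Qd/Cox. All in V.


Step 1: Vt = phi_ms - Qox/Cox + 2*phi_f + Qd/Cox
Step 2: Vt = -0.49 - 0.1937 + 2*0.48 + 0.4322
Step 3: Vt = -0.49 - 0.1937 + 0.96 + 0.4322
Step 4: Vt = 0.7085 V

0.7085


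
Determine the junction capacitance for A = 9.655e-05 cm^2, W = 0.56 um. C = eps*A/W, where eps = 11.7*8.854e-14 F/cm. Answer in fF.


Step 1: eps_Si = 11.7 * 8.854e-14 = 1.035918e-12 F/cm
Step 2: W in cm = 0.56 * 1e-4 = 5.60e-05 cm
Step 3: C = 1.035918e-12 * 9.655e-05 / 5.60e-05 = 1.786034e-12 F
Step 4: C = 1786.03 fF

1786.03


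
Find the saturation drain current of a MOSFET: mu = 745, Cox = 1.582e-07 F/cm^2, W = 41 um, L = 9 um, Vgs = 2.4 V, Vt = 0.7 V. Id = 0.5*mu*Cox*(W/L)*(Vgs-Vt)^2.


Step 1: Overdrive voltage Vov = Vgs - Vt = 2.4 - 0.7 = 1.7 V
Step 2: W/L = 41/9 = 4.55556
Step 3: Id = 0.5 * 745 * 1.582e-07 * 4.55556 * 1.7^2
Step 4: Id = 7.76e-04 A

7.76e-04


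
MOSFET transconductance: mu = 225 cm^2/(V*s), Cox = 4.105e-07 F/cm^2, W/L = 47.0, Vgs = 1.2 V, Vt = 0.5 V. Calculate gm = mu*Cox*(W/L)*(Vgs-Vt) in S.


Step 1: Vov = Vgs - Vt = 1.2 - 0.5 = 0.7 V
Step 2: gm = mu * Cox * (W/L) * Vov
Step 3: gm = 225 * 4.105e-07 * 47.0 * 0.7 = 3.04e-03 S

3.04e-03


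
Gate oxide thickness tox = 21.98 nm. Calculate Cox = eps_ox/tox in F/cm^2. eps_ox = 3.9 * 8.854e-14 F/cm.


Step 1: eps_ox = 3.9 * 8.854e-14 = 3.45306e-13 F/cm
Step 2: tox in cm = 21.98 nm * 1e-7 = 2.1980e-06 cm
Step 3: Cox = 3.45306e-13 / 2.1980e-06 = 1.57e-07 F/cm^2

1.57e-07


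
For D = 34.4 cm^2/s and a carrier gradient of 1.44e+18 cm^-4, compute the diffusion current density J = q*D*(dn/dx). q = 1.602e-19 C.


Step 1: J = q * D * (dn/dx)
Step 2: J = 1.602e-19 * 34.4 * 1.44e+18
Step 3: J = 7.94e+00 A/cm^2

7.94e+00


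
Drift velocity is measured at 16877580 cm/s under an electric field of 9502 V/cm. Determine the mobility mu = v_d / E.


Step 1: mu = v_d / E
Step 2: mu = 16877580 / 9502
Step 3: mu = 1776.21 cm^2/(V*s)

1776.21


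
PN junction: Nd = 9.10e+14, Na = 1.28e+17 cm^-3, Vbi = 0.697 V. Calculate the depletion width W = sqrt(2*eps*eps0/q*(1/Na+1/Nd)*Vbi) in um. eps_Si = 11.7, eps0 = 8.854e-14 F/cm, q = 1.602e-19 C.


Step 1: 1/Na + 1/Nd = 1/1.28e+17 + 1/9.10e+14 = 1.10671e-15
Step 2: 2*eps*eps0/q = 2*11.7*8.854e-14/1.602e-19 = 1.293281e+07
Step 3: W^2 = 1.293281e+07 * 1.10671e-15 * 0.697 = 9.97607e-09
Step 4: W = sqrt(9.97607e-09) = 9.988e-05 cm = 0.9988 um

0.9988


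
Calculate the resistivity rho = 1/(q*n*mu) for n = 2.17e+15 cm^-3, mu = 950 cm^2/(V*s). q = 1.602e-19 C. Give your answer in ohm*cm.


Step 1: sigma = q * n * mu = 1.602e-19 * 2.17e+15 * 950 = 3.30252e-01 S/cm
Step 2: rho = 1 / sigma = 1 / 3.30252e-01 = 3.028 ohm*cm

3.028


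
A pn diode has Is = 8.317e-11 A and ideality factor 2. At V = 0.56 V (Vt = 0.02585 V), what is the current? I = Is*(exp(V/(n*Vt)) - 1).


Step 1: V/(n*Vt) = 0.56/(2*0.02585) = 10.8317
Step 2: exp(10.8317) = 5.0600e+04
Step 3: I = 8.317e-11 * (5.0600e+04 - 1) = 4.21e-06 A

4.21e-06


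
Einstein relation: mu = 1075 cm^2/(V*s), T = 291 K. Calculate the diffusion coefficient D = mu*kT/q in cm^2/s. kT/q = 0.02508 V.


Step 1: D = mu * (kT/q)
Step 2: D = 1075 * 0.02508
Step 3: D = 26.96 cm^2/s

26.96


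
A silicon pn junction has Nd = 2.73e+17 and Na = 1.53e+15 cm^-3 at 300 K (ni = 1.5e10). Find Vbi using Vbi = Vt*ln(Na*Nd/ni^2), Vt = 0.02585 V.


Step 1: Compute Na*Nd/ni^2 = 1.53e+15 * 2.73e+17 / (1.5e10)^2 = 1.8564e+12
Step 2: ln(1.8564e+12) = 28.2497
Step 3: Vbi = 0.02585 * 28.2497 = 0.73 V

0.73


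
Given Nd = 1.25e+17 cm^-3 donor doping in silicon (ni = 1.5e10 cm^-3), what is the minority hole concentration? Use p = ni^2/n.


Step 1: Since Nd >> ni, n ≈ Nd = 1.25e+17 cm^-3
Step 2: p = ni^2 / n = (1.5e10)^2 / 1.25e+17
Step 3: p = 2.25e20 / 1.25e+17 = 1.80e+03 cm^-3

1.80e+03


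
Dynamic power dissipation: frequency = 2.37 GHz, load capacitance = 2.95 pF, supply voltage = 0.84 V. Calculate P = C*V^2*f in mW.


Step 1: V^2 = 0.84^2 = 0.7056 V^2
Step 2: P = C*V^2*f = 2.95e-12 F * 0.7056 * 2.37e9 Hz
Step 3: P = 4.9332024e-03 W
Step 4: P = 4.933 mW

4.933


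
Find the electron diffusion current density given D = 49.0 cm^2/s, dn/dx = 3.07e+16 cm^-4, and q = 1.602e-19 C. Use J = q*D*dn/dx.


Step 1: J = q * D * (dn/dx)
Step 2: J = 1.602e-19 * 49.0 * 3.07e+16
Step 3: J = 2.41e-01 A/cm^2

2.41e-01


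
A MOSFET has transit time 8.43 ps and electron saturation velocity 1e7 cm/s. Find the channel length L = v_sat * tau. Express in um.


Step 1: tau in seconds = 8.43 ps * 1e-12 = 8.4300e-12 s
Step 2: L = v_sat * tau = 1e7 * 8.4300e-12 = 8.4300e-05 cm
Step 3: L in um = 8.4300e-05 * 1e4 = 0.843 um

0.843


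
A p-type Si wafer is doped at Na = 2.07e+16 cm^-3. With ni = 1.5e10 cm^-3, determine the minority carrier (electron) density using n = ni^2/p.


Step 1: Majority hole concentration p ≈ Na = 2.07e+16 cm^-3
Step 2: n = ni^2 / Na = (1.5e10)^2 / 2.07e+16
Step 3: n = 1.09e+04 cm^-3

1.09e+04


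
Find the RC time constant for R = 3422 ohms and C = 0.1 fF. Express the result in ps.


Step 1: tau = R * C
Step 2: tau = 3422 * 0.1 fF = 3422 * 1.0e-16 F
Step 3: tau = 3.422e-13 s = 0.3422 ps

0.3422


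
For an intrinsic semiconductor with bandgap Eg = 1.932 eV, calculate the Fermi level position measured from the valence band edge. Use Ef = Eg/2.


Step 1: For an intrinsic semiconductor, the Fermi level sits at midgap.
Step 2: Ef = Eg / 2 = 1.932 / 2 = 0.966 eV

0.966


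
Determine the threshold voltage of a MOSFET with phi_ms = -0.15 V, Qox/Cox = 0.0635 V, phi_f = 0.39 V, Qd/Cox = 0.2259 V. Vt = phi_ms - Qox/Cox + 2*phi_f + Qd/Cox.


Step 1: Vt = phi_ms - Qox/Cox + 2*phi_f + Qd/Cox
Step 2: Vt = -0.15 - 0.0635 + 2*0.39 + 0.2259
Step 3: Vt = -0.15 - 0.0635 + 0.78 + 0.2259
Step 4: Vt = 0.7924 V

0.7924


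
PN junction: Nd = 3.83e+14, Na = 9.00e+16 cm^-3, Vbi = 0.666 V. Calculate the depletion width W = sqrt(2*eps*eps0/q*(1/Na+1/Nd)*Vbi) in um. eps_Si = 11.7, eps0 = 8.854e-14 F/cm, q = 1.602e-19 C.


Step 1: 1/Na + 1/Nd = 1/9.00e+16 + 1/3.83e+14 = 2.62208e-15
Step 2: 2*eps*eps0/q = 2*11.7*8.854e-14/1.602e-19 = 1.293281e+07
Step 3: W^2 = 1.293281e+07 * 2.62208e-15 * 0.666 = 2.25846e-08
Step 4: W = sqrt(2.25846e-08) = 1.503e-04 cm = 1.503 um

1.503


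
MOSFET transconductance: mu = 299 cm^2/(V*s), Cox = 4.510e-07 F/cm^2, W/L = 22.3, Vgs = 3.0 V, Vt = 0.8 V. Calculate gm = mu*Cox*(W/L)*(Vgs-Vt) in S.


Step 1: Vov = Vgs - Vt = 3.0 - 0.8 = 2.2 V
Step 2: gm = mu * Cox * (W/L) * Vov
Step 3: gm = 299 * 4.510e-07 * 22.3 * 2.2 = 6.62e-03 S

6.62e-03


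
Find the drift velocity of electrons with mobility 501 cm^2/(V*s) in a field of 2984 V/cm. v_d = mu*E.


Step 1: v_d = mu * E
Step 2: v_d = 501 * 2984 = 1494984
Step 3: v_d = 1.49e+06 cm/s

1.49e+06


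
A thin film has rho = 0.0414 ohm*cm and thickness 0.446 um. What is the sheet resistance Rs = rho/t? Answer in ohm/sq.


Step 1: Convert thickness to cm: t = 0.446 um = 4.4600e-05 cm
Step 2: Rs = rho / t = 0.0414 / 4.4600e-05
Step 3: Rs = 928.3 ohm/sq

928.3


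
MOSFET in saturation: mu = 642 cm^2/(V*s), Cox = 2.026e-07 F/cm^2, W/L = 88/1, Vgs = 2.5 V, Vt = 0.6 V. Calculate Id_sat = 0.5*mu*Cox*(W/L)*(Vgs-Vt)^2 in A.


Step 1: Overdrive voltage Vov = Vgs - Vt = 2.5 - 0.6 = 1.9 V
Step 2: W/L = 88/1 = 88
Step 3: Id = 0.5 * 642 * 2.026e-07 * 88 * 1.9^2
Step 4: Id = 2.07e-02 A

2.07e-02


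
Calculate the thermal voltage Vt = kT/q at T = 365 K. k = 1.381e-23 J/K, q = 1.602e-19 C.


Step 1: kT = 1.381e-23 * 365 = 5.04065e-21 J
Step 2: Vt = kT/q = 5.04065e-21 / 1.602e-19
Step 3: Vt = 0.03146 V

0.03146


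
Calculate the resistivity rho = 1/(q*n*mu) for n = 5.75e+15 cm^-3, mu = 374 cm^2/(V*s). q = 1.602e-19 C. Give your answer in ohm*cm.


Step 1: sigma = q * n * mu = 1.602e-19 * 5.75e+15 * 374 = 3.44510e-01 S/cm
Step 2: rho = 1 / sigma = 1 / 3.44510e-01 = 2.903 ohm*cm

2.903


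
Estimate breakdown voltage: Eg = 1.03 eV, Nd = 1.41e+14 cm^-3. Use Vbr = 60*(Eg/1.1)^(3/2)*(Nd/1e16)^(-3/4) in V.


Step 1: Eg/1.1 = 1.03/1.1 = 0.936364
Step 2: (Eg/1.1)^1.5 = 0.936364^1.5 = 0.906081
Step 3: (Nd/1e16)^(-0.75) = (0.0141)^(-0.75) = 24.439126
Step 4: Vbr = 60 * 0.906081 * 24.439126 = 1328.6 V

1328.6


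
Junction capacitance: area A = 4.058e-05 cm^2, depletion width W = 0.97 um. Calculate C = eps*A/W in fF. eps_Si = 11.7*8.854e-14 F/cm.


Step 1: eps_Si = 11.7 * 8.854e-14 = 1.035918e-12 F/cm
Step 2: W in cm = 0.97 * 1e-4 = 9.70e-05 cm
Step 3: C = 1.035918e-12 * 4.058e-05 / 9.70e-05 = 4.333768e-13 F
Step 4: C = 433.38 fF

433.38


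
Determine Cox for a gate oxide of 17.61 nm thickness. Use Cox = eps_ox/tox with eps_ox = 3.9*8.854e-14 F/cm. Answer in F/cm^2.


Step 1: eps_ox = 3.9 * 8.854e-14 = 3.45306e-13 F/cm
Step 2: tox in cm = 17.61 nm * 1e-7 = 1.7610e-06 cm
Step 3: Cox = 3.45306e-13 / 1.7610e-06 = 1.96e-07 F/cm^2

1.96e-07


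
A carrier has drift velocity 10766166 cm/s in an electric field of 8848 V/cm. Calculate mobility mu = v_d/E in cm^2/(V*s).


Step 1: mu = v_d / E
Step 2: mu = 10766166 / 8848
Step 3: mu = 1216.79 cm^2/(V*s)

1216.79


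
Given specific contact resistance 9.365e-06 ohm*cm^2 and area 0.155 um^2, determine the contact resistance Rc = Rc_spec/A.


Step 1: Convert area to cm^2: 0.155 um^2 = 1.5500e-09 cm^2
Step 2: Rc = Rc_spec / A = 9.365e-06 / 1.5500e-09
Step 3: Rc = 6.04e+03 ohms

6.04e+03


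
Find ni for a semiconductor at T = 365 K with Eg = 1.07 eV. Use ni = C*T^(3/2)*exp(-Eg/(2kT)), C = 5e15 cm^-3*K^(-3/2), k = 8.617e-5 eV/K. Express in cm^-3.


Step 1: Compute kT = 8.617e-5 * 365 = 0.03145205 eV
Step 2: Exponent = -Eg/(2kT) = -1.07/(2*0.03145205) = -17.01002
Step 3: T^(3/2) = 365^1.5 = 6973.32
Step 4: ni = 5e15 * 6973.32 * exp(-17.01002) = 1.43e+12 cm^-3

1.43e+12


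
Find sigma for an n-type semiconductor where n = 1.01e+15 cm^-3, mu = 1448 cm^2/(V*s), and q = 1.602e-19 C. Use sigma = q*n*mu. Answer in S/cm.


Step 1: sigma = q * n * mu
Step 2: sigma = 1.602e-19 * 1.01e+15 * 1448
Step 3: sigma = 2.343e-01 S/cm

2.343e-01


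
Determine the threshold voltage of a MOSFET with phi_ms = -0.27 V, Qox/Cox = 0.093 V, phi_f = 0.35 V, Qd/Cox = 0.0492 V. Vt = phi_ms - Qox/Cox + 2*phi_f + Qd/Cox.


Step 1: Vt = phi_ms - Qox/Cox + 2*phi_f + Qd/Cox
Step 2: Vt = -0.27 - 0.093 + 2*0.35 + 0.0492
Step 3: Vt = -0.27 - 0.093 + 0.7 + 0.0492
Step 4: Vt = 0.3862 V

0.3862


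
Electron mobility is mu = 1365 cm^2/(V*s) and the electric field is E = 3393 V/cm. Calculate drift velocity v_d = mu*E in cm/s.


Step 1: v_d = mu * E
Step 2: v_d = 1365 * 3393 = 4631445
Step 3: v_d = 4.63e+06 cm/s

4.63e+06


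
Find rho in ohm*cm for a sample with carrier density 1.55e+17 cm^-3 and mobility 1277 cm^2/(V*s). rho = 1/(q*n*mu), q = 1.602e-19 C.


Step 1: sigma = q * n * mu = 1.602e-19 * 1.55e+17 * 1277 = 3.17092e+01 S/cm
Step 2: rho = 1 / sigma = 1 / 3.17092e+01 = 0.03154 ohm*cm

0.03154


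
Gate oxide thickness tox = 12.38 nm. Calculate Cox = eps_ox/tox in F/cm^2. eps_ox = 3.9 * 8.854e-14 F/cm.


Step 1: eps_ox = 3.9 * 8.854e-14 = 3.45306e-13 F/cm
Step 2: tox in cm = 12.38 nm * 1e-7 = 1.2380e-06 cm
Step 3: Cox = 3.45306e-13 / 1.2380e-06 = 2.79e-07 F/cm^2

2.79e-07


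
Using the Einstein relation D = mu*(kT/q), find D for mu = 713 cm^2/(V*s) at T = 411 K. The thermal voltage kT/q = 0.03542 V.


Step 1: D = mu * (kT/q)
Step 2: D = 713 * 0.03542
Step 3: D = 25.25 cm^2/s

25.25


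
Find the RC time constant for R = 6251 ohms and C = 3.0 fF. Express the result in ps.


Step 1: tau = R * C
Step 2: tau = 6251 * 3.0 fF = 6251 * 3.0e-15 F
Step 3: tau = 1.8753e-11 s = 18.753 ps

18.753


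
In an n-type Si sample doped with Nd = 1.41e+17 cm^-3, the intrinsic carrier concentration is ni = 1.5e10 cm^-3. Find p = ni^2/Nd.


Step 1: Since Nd >> ni, n ≈ Nd = 1.41e+17 cm^-3
Step 2: p = ni^2 / n = (1.5e10)^2 / 1.41e+17
Step 3: p = 2.25e20 / 1.41e+17 = 1.60e+03 cm^-3

1.60e+03


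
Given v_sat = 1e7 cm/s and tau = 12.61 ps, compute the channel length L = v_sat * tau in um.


Step 1: tau in seconds = 12.61 ps * 1e-12 = 1.2610e-11 s
Step 2: L = v_sat * tau = 1e7 * 1.2610e-11 = 1.2610e-04 cm
Step 3: L in um = 1.2610e-04 * 1e4 = 1.261 um

1.261


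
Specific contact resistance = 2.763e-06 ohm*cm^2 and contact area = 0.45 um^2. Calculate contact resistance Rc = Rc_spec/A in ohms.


Step 1: Convert area to cm^2: 0.45 um^2 = 4.5000e-09 cm^2
Step 2: Rc = Rc_spec / A = 2.763e-06 / 4.5000e-09
Step 3: Rc = 6.14e+02 ohms

6.14e+02


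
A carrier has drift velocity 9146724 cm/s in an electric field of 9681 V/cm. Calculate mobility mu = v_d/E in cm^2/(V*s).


Step 1: mu = v_d / E
Step 2: mu = 9146724 / 9681
Step 3: mu = 944.81 cm^2/(V*s)

944.81


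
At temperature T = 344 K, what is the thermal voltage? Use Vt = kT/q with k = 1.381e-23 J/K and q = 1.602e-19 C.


Step 1: kT = 1.381e-23 * 344 = 4.75064e-21 J
Step 2: Vt = kT/q = 4.75064e-21 / 1.602e-19
Step 3: Vt = 0.02965 V

0.02965


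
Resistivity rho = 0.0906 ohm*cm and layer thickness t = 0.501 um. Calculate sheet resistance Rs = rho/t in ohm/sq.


Step 1: Convert thickness to cm: t = 0.501 um = 5.0100e-05 cm
Step 2: Rs = rho / t = 0.0906 / 5.0100e-05
Step 3: Rs = 1808.4 ohm/sq

1808.4


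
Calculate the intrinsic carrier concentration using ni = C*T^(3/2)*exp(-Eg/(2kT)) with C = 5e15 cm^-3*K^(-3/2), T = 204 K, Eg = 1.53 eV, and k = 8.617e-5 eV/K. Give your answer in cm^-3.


Step 1: Compute kT = 8.617e-5 * 204 = 0.01757868 eV
Step 2: Exponent = -Eg/(2kT) = -1.53/(2*0.01757868) = -43.51863
Step 3: T^(3/2) = 204^1.5 = 2913.70
Step 4: ni = 5e15 * 2913.70 * exp(-43.51863) = 1.83e+00 cm^-3

1.83e+00


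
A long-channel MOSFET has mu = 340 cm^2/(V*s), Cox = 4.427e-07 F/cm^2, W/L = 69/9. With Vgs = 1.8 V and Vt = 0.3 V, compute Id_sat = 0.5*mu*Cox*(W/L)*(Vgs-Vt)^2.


Step 1: Overdrive voltage Vov = Vgs - Vt = 1.8 - 0.3 = 1.5 V
Step 2: W/L = 69/9 = 7.66667
Step 3: Id = 0.5 * 340 * 4.427e-07 * 7.66667 * 1.5^2
Step 4: Id = 1.30e-03 A

1.30e-03


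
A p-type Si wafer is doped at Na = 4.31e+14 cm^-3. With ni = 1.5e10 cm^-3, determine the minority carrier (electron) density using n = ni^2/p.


Step 1: Majority hole concentration p ≈ Na = 4.31e+14 cm^-3
Step 2: n = ni^2 / Na = (1.5e10)^2 / 4.31e+14
Step 3: n = 5.22e+05 cm^-3

5.22e+05


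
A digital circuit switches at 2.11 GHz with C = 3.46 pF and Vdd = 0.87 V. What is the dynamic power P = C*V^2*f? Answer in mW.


Step 1: V^2 = 0.87^2 = 0.7569 V^2
Step 2: P = C*V^2*f = 3.46e-12 F * 0.7569 * 2.11e9 Hz
Step 3: P = 5.52582414e-03 W
Step 4: P = 5.526 mW

5.526


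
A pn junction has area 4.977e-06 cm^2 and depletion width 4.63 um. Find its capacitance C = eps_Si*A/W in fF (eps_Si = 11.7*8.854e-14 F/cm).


Step 1: eps_Si = 11.7 * 8.854e-14 = 1.035918e-12 F/cm
Step 2: W in cm = 4.63 * 1e-4 = 4.63e-04 cm
Step 3: C = 1.035918e-12 * 4.977e-06 / 4.63e-04 = 1.113556e-14 F
Step 4: C = 11.14 fF

11.14


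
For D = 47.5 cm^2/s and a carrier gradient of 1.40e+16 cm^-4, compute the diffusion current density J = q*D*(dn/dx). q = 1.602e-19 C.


Step 1: J = q * D * (dn/dx)
Step 2: J = 1.602e-19 * 47.5 * 1.40e+16
Step 3: J = 1.07e-01 A/cm^2

1.07e-01


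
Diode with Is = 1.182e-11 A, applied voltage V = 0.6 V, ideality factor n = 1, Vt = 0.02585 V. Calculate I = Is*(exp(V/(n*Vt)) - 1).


Step 1: V/(n*Vt) = 0.6/(1*0.02585) = 23.2108
Step 2: exp(23.2108) = 1.2032e+10
Step 3: I = 1.182e-11 * (1.2032e+10 - 1) = 1.42e-01 A

1.42e-01


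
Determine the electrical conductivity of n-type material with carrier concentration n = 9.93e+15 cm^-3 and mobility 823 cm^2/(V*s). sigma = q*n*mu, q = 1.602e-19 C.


Step 1: sigma = q * n * mu
Step 2: sigma = 1.602e-19 * 9.93e+15 * 823
Step 3: sigma = 1.309e+00 S/cm

1.309e+00


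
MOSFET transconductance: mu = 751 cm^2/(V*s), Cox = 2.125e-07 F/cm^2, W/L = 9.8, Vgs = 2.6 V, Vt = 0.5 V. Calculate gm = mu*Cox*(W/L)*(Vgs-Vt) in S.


Step 1: Vov = Vgs - Vt = 2.6 - 0.5 = 2.1 V
Step 2: gm = mu * Cox * (W/L) * Vov
Step 3: gm = 751 * 2.125e-07 * 9.8 * 2.1 = 3.28e-03 S

3.28e-03


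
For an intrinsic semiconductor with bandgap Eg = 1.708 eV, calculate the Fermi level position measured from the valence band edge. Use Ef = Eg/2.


Step 1: For an intrinsic semiconductor, the Fermi level sits at midgap.
Step 2: Ef = Eg / 2 = 1.708 / 2 = 0.854 eV

0.854


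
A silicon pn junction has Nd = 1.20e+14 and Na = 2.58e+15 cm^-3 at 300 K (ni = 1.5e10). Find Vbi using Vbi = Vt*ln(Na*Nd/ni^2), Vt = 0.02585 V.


Step 1: Compute Na*Nd/ni^2 = 2.58e+15 * 1.20e+14 / (1.5e10)^2 = 1.3760e+09
Step 2: ln(1.3760e+09) = 21.0424
Step 3: Vbi = 0.02585 * 21.0424 = 0.544 V

0.544


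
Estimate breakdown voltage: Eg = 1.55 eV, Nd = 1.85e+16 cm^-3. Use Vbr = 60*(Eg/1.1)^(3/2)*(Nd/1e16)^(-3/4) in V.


Step 1: Eg/1.1 = 1.55/1.1 = 1.409091
Step 2: (Eg/1.1)^1.5 = 1.409091^1.5 = 1.672663
Step 3: (Nd/1e16)^(-0.75) = (1.85)^(-0.75) = 0.630407
Step 4: Vbr = 60 * 1.672663 * 0.630407 = 63.3 V

63.3


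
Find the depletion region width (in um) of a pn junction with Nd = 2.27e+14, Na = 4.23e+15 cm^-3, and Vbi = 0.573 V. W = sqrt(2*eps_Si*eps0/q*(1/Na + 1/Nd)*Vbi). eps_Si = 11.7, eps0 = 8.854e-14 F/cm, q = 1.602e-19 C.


Step 1: 1/Na + 1/Nd = 1/4.23e+15 + 1/2.27e+14 = 4.64169e-15
Step 2: 2*eps*eps0/q = 2*11.7*8.854e-14/1.602e-19 = 1.293281e+07
Step 3: W^2 = 1.293281e+07 * 4.64169e-15 * 0.573 = 3.43972e-08
Step 4: W = sqrt(3.43972e-08) = 1.855e-04 cm = 1.855 um

1.855


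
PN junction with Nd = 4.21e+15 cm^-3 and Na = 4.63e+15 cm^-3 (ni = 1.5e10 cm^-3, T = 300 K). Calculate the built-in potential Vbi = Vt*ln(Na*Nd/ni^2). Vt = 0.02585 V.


Step 1: Compute Na*Nd/ni^2 = 4.63e+15 * 4.21e+15 / (1.5e10)^2 = 8.6632e+10
Step 2: ln(8.6632e+10) = 25.1849
Step 3: Vbi = 0.02585 * 25.1849 = 0.651 V

0.651


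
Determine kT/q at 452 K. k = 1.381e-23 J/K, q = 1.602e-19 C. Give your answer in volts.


Step 1: kT = 1.381e-23 * 452 = 6.24212e-21 J
Step 2: Vt = kT/q = 6.24212e-21 / 1.602e-19
Step 3: Vt = 0.03896 V

0.03896


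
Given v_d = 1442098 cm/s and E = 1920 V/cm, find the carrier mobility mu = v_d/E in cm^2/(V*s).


Step 1: mu = v_d / E
Step 2: mu = 1442098 / 1920
Step 3: mu = 751.09 cm^2/(V*s)

751.09


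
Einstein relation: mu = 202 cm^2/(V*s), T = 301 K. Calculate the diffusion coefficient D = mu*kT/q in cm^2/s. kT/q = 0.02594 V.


Step 1: D = mu * (kT/q)
Step 2: D = 202 * 0.02594
Step 3: D = 5.24 cm^2/s

5.24


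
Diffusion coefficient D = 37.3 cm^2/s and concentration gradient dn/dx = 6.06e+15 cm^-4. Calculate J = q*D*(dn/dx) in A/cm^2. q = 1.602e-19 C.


Step 1: J = q * D * (dn/dx)
Step 2: J = 1.602e-19 * 37.3 * 6.06e+15
Step 3: J = 3.62e-02 A/cm^2

3.62e-02


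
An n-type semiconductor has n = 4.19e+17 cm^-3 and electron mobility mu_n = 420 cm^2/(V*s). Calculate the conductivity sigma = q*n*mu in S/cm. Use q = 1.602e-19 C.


Step 1: sigma = q * n * mu
Step 2: sigma = 1.602e-19 * 4.19e+17 * 420
Step 3: sigma = 2.819e+01 S/cm

2.819e+01


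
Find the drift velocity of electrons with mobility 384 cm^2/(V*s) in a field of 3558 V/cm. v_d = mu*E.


Step 1: v_d = mu * E
Step 2: v_d = 384 * 3558 = 1366272
Step 3: v_d = 1.37e+06 cm/s

1.37e+06


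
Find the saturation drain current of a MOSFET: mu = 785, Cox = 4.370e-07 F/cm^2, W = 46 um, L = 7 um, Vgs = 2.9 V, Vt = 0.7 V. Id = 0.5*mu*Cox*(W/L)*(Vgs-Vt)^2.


Step 1: Overdrive voltage Vov = Vgs - Vt = 2.9 - 0.7 = 2.2 V
Step 2: W/L = 46/7 = 6.57143
Step 3: Id = 0.5 * 785 * 4.370e-07 * 6.57143 * 2.2^2
Step 4: Id = 5.46e-03 A

5.46e-03


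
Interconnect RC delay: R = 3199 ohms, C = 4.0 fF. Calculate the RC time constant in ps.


Step 1: tau = R * C
Step 2: tau = 3199 * 4.0 fF = 3199 * 4.0e-15 F
Step 3: tau = 1.2796e-11 s = 12.796 ps

12.796


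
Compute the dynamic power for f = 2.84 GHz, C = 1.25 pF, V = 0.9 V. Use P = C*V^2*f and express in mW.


Step 1: V^2 = 0.9^2 = 0.81 V^2
Step 2: P = C*V^2*f = 1.25e-12 F * 0.81 * 2.84e9 Hz
Step 3: P = 2.8755e-03 W
Step 4: P = 2.876 mW

2.876


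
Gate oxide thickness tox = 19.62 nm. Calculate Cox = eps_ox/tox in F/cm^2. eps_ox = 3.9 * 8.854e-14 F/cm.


Step 1: eps_ox = 3.9 * 8.854e-14 = 3.45306e-13 F/cm
Step 2: tox in cm = 19.62 nm * 1e-7 = 1.9620e-06 cm
Step 3: Cox = 3.45306e-13 / 1.9620e-06 = 1.76e-07 F/cm^2

1.76e-07


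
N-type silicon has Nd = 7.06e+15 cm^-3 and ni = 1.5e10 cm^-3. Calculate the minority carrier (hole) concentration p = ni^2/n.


Step 1: Since Nd >> ni, n ≈ Nd = 7.06e+15 cm^-3
Step 2: p = ni^2 / n = (1.5e10)^2 / 7.06e+15
Step 3: p = 2.25e20 / 7.06e+15 = 3.19e+04 cm^-3

3.19e+04


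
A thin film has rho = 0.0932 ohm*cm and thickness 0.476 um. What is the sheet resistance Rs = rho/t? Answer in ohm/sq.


Step 1: Convert thickness to cm: t = 0.476 um = 4.7600e-05 cm
Step 2: Rs = rho / t = 0.0932 / 4.7600e-05
Step 3: Rs = 1958.0 ohm/sq

1958.0


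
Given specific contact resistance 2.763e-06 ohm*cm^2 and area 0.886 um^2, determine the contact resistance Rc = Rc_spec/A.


Step 1: Convert area to cm^2: 0.886 um^2 = 8.8600e-09 cm^2
Step 2: Rc = Rc_spec / A = 2.763e-06 / 8.8600e-09
Step 3: Rc = 3.12e+02 ohms

3.12e+02


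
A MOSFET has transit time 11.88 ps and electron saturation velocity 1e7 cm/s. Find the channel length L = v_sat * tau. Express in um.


Step 1: tau in seconds = 11.88 ps * 1e-12 = 1.1880e-11 s
Step 2: L = v_sat * tau = 1e7 * 1.1880e-11 = 1.1880e-04 cm
Step 3: L in um = 1.1880e-04 * 1e4 = 1.188 um

1.188


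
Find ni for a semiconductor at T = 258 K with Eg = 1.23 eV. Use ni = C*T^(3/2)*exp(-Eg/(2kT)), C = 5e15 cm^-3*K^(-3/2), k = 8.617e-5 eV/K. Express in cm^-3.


Step 1: Compute kT = 8.617e-5 * 258 = 0.02223186 eV
Step 2: Exponent = -Eg/(2kT) = -1.23/(2*0.02223186) = -27.66300
Step 3: T^(3/2) = 258^1.5 = 4144.09
Step 4: ni = 5e15 * 4144.09 * exp(-27.66300) = 2.01e+07 cm^-3

2.01e+07


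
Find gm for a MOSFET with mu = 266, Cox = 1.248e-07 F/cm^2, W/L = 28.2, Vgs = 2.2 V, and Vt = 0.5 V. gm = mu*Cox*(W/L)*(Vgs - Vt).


Step 1: Vov = Vgs - Vt = 2.2 - 0.5 = 1.7 V
Step 2: gm = mu * Cox * (W/L) * Vov
Step 3: gm = 266 * 1.248e-07 * 28.2 * 1.7 = 1.59e-03 S

1.59e-03


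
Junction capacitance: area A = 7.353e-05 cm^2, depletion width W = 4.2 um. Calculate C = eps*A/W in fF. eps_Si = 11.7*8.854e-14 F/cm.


Step 1: eps_Si = 11.7 * 8.854e-14 = 1.035918e-12 F/cm
Step 2: W in cm = 4.2 * 1e-4 = 4.20e-04 cm
Step 3: C = 1.035918e-12 * 7.353e-05 / 4.20e-04 = 1.813596e-13 F
Step 4: C = 181.36 fF

181.36


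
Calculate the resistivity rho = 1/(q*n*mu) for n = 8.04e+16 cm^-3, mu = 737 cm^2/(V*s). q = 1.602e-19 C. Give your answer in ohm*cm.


Step 1: sigma = q * n * mu = 1.602e-19 * 8.04e+16 * 737 = 9.49262e+00 S/cm
Step 2: rho = 1 / sigma = 1 / 9.49262e+00 = 0.1053 ohm*cm

0.1053


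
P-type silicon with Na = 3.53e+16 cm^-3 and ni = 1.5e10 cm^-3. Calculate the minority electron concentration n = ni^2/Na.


Step 1: Majority hole concentration p ≈ Na = 3.53e+16 cm^-3
Step 2: n = ni^2 / Na = (1.5e10)^2 / 3.53e+16
Step 3: n = 6.37e+03 cm^-3

6.37e+03


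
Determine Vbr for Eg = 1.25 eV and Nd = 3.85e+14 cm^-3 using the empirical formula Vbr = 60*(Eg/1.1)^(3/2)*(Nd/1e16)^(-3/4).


Step 1: Eg/1.1 = 1.25/1.1 = 1.136364
Step 2: (Eg/1.1)^1.5 = 1.136364^1.5 = 1.211368
Step 3: (Nd/1e16)^(-0.75) = (0.0385)^(-0.75) = 11.505472
Step 4: Vbr = 60 * 1.211368 * 11.505472 = 836.2 V

836.2


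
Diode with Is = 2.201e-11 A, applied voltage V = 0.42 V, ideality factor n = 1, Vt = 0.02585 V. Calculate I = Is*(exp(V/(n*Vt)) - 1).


Step 1: V/(n*Vt) = 0.42/(1*0.02585) = 16.2476
Step 2: exp(16.2476) = 1.1383e+07
Step 3: I = 2.201e-11 * (1.1383e+07 - 1) = 2.51e-04 A

2.51e-04


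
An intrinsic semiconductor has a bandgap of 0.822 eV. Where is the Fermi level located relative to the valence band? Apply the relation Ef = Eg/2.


Step 1: For an intrinsic semiconductor, the Fermi level sits at midgap.
Step 2: Ef = Eg / 2 = 0.822 / 2 = 0.411 eV

0.411


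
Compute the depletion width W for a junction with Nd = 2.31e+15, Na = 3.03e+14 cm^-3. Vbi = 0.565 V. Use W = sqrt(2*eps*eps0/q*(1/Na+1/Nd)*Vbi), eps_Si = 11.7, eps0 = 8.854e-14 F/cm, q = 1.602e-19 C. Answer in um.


Step 1: 1/Na + 1/Nd = 1/3.03e+14 + 1/2.31e+15 = 3.73323e-15
Step 2: 2*eps*eps0/q = 2*11.7*8.854e-14/1.602e-19 = 1.293281e+07
Step 3: W^2 = 1.293281e+07 * 3.73323e-15 * 0.565 = 2.72789e-08
Step 4: W = sqrt(2.72789e-08) = 1.652e-04 cm = 1.652 um

1.652
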